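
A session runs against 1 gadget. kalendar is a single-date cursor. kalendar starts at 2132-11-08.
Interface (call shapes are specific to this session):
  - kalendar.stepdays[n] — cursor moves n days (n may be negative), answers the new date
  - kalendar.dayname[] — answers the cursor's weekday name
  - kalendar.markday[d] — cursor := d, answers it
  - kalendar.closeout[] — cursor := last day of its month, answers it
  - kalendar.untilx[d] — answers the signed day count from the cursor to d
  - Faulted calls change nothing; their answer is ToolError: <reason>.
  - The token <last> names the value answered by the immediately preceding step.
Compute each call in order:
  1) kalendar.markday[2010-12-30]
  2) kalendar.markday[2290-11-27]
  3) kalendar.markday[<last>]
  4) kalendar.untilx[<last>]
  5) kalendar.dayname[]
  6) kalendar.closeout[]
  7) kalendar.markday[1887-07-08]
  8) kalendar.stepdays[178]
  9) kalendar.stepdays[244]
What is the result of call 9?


Answer: 1888-09-02

Derivation:
Invoking kalendar.markday using d=2010-12-30, — result: 2010-12-30.
Invoking kalendar.markday using d=2290-11-27, which returns 2290-11-27.
I run kalendar.markday using d=<last>, yielding 2290-11-27.
Invoking kalendar.untilx using d=<last>, — result: 0.
I invoke kalendar.dayname, which returns Thursday.
Invoking kalendar.closeout, and observe 2290-11-30.
I call kalendar.markday using d=1887-07-08, → 1887-07-08.
I use kalendar.stepdays using n=178, — result: 1888-01-02.
Using kalendar.stepdays using n=244, and see 1888-09-02.


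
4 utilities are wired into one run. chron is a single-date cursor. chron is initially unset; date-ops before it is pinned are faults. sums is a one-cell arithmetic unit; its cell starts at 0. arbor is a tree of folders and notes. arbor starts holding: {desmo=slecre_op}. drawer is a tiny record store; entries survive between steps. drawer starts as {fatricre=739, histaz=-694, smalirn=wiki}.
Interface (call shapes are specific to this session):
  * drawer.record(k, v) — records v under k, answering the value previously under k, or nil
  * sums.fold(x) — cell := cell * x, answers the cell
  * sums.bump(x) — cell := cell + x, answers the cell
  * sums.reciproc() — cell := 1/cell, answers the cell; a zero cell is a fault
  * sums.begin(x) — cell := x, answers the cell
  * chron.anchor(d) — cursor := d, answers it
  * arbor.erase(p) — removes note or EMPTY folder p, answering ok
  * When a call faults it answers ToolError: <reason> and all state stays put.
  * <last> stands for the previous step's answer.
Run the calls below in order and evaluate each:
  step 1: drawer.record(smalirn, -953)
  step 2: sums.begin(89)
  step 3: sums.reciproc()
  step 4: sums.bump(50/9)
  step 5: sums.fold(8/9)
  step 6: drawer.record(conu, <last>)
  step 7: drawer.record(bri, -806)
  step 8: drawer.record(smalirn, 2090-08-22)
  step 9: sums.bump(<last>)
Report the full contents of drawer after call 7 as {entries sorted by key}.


Now I run drawer.record passing smalirn, -953, — result: wiki.
Invoking sums.begin passing 89, — result: 89.
I try sums.reciproc(), — result: 1/89.
I run sums.bump passing 50/9, and see 4459/801.
I call sums.fold passing 8/9, → 35672/7209.
Now I run drawer.record passing conu, <last>, which returns nil.
Now I run drawer.record passing bri, -806, which returns nil.
I call drawer.record passing smalirn, 2090-08-22, which returns -953.
Then sums.bump passing <last>, and get -6834505/7209.

Answer: {bri=-806, conu=35672/7209, fatricre=739, histaz=-694, smalirn=-953}


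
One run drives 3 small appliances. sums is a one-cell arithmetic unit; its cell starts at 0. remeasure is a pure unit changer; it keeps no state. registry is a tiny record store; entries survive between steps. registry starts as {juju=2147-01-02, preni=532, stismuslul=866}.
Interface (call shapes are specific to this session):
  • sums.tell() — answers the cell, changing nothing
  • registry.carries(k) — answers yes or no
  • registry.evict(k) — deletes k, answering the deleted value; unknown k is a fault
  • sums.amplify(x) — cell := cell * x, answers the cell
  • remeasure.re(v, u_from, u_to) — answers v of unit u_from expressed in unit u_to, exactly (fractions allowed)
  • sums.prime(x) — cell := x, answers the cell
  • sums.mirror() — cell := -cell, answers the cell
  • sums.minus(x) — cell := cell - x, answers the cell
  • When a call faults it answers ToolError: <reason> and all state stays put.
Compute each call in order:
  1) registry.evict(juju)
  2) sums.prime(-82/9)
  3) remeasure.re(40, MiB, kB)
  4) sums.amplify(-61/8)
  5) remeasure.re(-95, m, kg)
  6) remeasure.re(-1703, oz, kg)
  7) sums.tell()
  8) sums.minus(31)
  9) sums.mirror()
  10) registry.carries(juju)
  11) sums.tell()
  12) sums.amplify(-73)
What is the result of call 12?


Answer: 101105/36

Derivation:
I invoke registry.evict(k: juju), — result: 2147-01-02.
I invoke sums.prime(x: -82/9), giving -82/9.
Now I run remeasure.re(v: 40, u_from: MiB, u_to: kB), and observe 1048576/25.
I run sums.amplify(x: -61/8), and get 2501/36.
I call remeasure.re(v: -95, u_from: m, u_to: kg), which returns ToolError: incompatible units.
Calling remeasure.re(v: -1703, u_from: oz, u_to: kg), yielding -77246780611/1600000000.
Using sums.tell, yielding 2501/36.
I call sums.minus(x: 31), and get 1385/36.
Invoking sums.mirror: -1385/36.
Calling registry.carries(k: juju), and see no.
I run sums.tell, and observe -1385/36.
I call sums.amplify(x: -73), → 101105/36.


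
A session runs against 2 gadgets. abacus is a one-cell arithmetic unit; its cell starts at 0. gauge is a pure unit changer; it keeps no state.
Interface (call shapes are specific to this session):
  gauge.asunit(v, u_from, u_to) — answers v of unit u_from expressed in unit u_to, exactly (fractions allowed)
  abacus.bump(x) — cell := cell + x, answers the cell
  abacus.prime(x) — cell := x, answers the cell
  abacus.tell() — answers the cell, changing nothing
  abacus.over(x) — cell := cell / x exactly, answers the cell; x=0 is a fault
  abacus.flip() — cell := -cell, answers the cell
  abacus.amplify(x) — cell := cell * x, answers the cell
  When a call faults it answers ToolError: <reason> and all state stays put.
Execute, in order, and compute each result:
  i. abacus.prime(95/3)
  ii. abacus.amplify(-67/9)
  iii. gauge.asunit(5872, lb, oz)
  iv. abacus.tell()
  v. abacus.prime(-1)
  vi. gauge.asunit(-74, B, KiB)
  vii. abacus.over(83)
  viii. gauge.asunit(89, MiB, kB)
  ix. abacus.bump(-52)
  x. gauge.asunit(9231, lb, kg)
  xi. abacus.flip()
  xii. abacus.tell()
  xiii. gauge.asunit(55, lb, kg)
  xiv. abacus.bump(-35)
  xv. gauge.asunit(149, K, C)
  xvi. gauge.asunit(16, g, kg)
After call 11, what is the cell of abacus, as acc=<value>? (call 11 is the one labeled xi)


Answer: acc=4317/83

Derivation:
Act: prime[x→95/3]
Obs: 95/3
Act: amplify[x→-67/9]
Obs: -6365/27
Act: asunit[v→5872; u_from→lb; u_to→oz]
Obs: 93952
Act: tell[]
Obs: -6365/27
Act: prime[x→-1]
Obs: -1
Act: asunit[v→-74; u_from→B; u_to→KiB]
Obs: -37/512
Act: over[x→83]
Obs: -1/83
Act: asunit[v→89; u_from→MiB; u_to→kB]
Obs: 11665408/125
Act: bump[x→-52]
Obs: -4317/83
Act: asunit[v→9231; u_from→lb; u_to→kg]
Obs: 418711116747/100000000
Act: flip[]
Obs: 4317/83
Act: tell[]
Obs: 4317/83
Act: asunit[v→55; u_from→lb; u_to→kg]
Obs: 498951607/20000000
Act: bump[x→-35]
Obs: 1412/83
Act: asunit[v→149; u_from→K; u_to→C]
Obs: -2483/20
Act: asunit[v→16; u_from→g; u_to→kg]
Obs: 2/125


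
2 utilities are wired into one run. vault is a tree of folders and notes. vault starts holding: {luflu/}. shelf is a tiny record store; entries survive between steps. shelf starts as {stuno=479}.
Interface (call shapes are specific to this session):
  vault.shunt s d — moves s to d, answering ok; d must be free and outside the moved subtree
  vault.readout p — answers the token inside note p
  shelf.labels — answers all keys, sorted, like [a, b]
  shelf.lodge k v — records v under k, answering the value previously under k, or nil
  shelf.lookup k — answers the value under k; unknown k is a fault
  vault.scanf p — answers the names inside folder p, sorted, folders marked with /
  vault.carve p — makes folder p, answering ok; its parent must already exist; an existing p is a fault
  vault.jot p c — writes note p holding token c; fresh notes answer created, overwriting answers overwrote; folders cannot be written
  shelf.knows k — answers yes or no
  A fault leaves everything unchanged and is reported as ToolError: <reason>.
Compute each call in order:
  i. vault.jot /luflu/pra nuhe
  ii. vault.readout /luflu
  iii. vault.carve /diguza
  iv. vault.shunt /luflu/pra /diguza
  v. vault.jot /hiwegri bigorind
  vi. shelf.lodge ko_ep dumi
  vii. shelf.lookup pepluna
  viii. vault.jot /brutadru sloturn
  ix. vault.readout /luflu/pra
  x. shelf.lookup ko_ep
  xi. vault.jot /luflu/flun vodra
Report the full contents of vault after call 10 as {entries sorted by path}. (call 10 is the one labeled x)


[in] vault.jot p='/luflu/pra' c='nuhe'
= created
[in] vault.readout p='/luflu'
= ToolError: is a directory
[in] vault.carve p='/diguza'
= ok
[in] vault.shunt s='/luflu/pra' d='/diguza'
= ToolError: exists
[in] vault.jot p='/hiwegri' c='bigorind'
= created
[in] shelf.lodge k='ko_ep' v='dumi'
= nil
[in] shelf.lookup k='pepluna'
= ToolError: no such key pepluna
[in] vault.jot p='/brutadru' c='sloturn'
= created
[in] vault.readout p='/luflu/pra'
= nuhe
[in] shelf.lookup k='ko_ep'
= dumi
[in] vault.jot p='/luflu/flun' c='vodra'
= created

Answer: {brutadru=sloturn, diguza/, hiwegri=bigorind, luflu/, luflu/pra=nuhe}


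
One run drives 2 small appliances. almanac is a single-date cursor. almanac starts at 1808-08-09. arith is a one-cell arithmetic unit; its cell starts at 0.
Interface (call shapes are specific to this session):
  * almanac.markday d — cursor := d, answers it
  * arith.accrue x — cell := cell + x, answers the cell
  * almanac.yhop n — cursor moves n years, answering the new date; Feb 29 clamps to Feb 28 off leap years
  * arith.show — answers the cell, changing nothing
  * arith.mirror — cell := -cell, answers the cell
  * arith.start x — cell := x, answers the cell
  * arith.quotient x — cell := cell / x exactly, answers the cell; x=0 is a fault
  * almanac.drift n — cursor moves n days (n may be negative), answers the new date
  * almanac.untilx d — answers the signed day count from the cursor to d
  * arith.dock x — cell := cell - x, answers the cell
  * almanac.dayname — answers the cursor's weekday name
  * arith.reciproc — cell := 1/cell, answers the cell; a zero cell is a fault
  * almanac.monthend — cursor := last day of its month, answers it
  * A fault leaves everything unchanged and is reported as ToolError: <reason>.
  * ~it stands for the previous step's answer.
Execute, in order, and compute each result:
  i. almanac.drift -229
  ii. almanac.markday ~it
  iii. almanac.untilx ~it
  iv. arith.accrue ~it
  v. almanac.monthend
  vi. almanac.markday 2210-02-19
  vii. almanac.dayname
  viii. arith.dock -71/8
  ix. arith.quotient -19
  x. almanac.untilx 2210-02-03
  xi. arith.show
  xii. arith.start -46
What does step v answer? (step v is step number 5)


Answer: 1807-12-31

Derivation:
Invoking almanac.drift on n=-229, and observe 1807-12-24.
Calling almanac.markday on d=~it, and see 1807-12-24.
I call almanac.untilx on d=~it, yielding 0.
Now I run arith.accrue on x=~it, and observe 0.
Calling almanac.monthend(), yielding 1807-12-31.
Using almanac.markday on d=2210-02-19, and get 2210-02-19.
I use almanac.dayname(), yielding Monday.
I invoke arith.dock on x=-71/8, yielding 71/8.
Invoking arith.quotient on x=-19, → -71/152.
I invoke almanac.untilx on d=2210-02-03, yielding -16.
Next I call arith.show(), yielding -71/152.
Using arith.start on x=-46, and see -46.


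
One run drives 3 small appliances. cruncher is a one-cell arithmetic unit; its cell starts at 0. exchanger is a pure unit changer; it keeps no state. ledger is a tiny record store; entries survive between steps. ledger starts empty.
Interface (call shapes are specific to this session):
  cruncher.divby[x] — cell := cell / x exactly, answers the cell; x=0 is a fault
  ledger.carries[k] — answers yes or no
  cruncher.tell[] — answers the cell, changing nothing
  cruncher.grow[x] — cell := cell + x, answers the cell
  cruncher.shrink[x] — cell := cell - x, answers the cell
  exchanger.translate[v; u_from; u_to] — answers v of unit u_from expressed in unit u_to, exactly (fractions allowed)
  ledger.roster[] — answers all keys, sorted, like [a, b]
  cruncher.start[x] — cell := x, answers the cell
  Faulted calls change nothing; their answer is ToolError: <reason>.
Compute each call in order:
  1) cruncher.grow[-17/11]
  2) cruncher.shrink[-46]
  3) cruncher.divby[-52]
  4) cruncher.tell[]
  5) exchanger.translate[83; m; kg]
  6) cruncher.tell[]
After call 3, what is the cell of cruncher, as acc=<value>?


Then grow using x→-17/11, and observe -17/11.
Using shrink using x→-46: 489/11.
I run divby using x→-52, and see -489/572.
I call tell(), yielding -489/572.
I call translate using v→83, u_from→m, u_to→kg, yielding ToolError: incompatible units.
I call tell, giving -489/572.

Answer: acc=-489/572


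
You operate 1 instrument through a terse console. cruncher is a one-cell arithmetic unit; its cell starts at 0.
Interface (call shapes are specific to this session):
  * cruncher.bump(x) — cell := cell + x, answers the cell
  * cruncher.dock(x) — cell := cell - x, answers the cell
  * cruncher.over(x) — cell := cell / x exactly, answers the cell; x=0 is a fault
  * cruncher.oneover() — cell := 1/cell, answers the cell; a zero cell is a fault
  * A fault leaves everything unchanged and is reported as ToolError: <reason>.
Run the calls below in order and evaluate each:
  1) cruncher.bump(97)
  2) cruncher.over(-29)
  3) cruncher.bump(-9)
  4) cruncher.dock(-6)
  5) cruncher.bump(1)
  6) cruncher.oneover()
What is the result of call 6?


$ cruncher.bump x: 97
[out] 97
$ cruncher.over x: -29
[out] -97/29
$ cruncher.bump x: -9
[out] -358/29
$ cruncher.dock x: -6
[out] -184/29
$ cruncher.bump x: 1
[out] -155/29
$ cruncher.oneover
[out] -29/155

Answer: -29/155


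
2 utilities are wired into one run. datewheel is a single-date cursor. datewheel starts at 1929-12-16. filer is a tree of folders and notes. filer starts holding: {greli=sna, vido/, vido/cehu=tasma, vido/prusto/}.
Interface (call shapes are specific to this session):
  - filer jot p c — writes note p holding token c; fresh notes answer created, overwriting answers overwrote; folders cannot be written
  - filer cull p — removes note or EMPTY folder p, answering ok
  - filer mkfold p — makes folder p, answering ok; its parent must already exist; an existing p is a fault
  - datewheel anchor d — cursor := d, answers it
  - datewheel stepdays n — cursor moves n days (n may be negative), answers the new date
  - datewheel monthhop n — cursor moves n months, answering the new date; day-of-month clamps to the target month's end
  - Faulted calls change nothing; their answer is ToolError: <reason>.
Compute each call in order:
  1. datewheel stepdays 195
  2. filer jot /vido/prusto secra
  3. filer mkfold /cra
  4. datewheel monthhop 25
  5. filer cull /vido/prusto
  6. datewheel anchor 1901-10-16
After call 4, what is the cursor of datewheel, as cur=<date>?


Using datewheel stepdays with n=195, and see 1930-06-29.
I try filer jot with p=/vido/prusto, c=secra, giving ToolError: is a directory.
I call filer mkfold with p=/cra, giving ok.
Invoking datewheel monthhop with n=25, which returns 1932-07-29.
Calling filer cull with p=/vido/prusto, which returns ok.
Then datewheel anchor with d=1901-10-16, and get 1901-10-16.

Answer: cur=1932-07-29


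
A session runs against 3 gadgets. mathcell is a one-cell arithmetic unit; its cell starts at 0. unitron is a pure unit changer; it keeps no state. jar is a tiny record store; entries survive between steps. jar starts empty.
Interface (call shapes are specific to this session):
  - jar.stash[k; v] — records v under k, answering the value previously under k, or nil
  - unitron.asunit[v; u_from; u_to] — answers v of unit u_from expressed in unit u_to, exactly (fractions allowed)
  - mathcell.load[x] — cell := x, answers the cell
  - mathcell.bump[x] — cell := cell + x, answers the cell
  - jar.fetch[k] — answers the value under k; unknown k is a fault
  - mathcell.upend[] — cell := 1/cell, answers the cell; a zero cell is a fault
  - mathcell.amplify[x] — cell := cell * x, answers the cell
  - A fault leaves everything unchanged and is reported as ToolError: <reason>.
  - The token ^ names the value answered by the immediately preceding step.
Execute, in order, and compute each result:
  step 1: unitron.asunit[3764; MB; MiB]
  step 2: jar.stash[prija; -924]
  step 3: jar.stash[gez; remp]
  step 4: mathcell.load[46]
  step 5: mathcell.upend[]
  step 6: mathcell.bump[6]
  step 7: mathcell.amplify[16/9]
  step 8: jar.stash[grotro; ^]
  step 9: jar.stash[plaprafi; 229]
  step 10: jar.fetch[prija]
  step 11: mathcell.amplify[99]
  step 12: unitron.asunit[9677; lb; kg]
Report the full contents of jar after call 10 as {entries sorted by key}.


Answer: {gez=remp, grotro=2216/207, plaprafi=229, prija=-924}

Derivation:
% asunit v→3764 u_from→MB u_to→MiB
:: 14703125/4096
% stash k→prija v→-924
:: nil
% stash k→gez v→remp
:: nil
% load x→46
:: 46
% upend
:: 1/46
% bump x→6
:: 277/46
% amplify x→16/9
:: 2216/207
% stash k→grotro v→^
:: nil
% stash k→plaprafi v→229
:: nil
% fetch k→prija
:: -924
% amplify x→99
:: 24376/23
% asunit v→9677 u_from→lb u_to→kg
:: 438941336449/100000000


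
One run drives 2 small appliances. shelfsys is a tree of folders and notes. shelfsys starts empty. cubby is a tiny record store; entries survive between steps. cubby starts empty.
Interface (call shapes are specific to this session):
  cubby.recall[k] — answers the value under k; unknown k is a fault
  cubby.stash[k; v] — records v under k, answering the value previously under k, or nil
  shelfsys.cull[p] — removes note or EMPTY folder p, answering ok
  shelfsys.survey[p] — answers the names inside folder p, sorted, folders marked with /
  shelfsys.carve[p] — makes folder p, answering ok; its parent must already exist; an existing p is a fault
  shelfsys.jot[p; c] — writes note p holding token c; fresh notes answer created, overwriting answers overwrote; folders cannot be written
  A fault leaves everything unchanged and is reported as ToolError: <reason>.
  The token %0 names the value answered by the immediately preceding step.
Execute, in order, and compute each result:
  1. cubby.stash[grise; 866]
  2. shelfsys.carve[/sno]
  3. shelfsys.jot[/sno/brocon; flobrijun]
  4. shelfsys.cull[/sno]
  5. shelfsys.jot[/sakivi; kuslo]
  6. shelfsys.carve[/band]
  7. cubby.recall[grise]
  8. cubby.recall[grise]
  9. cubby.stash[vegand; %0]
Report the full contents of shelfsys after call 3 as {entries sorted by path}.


% stash k: grise v: 866
[out] nil
% carve p: /sno
[out] ok
% jot p: /sno/brocon c: flobrijun
[out] created
% cull p: /sno
[out] ToolError: not empty
% jot p: /sakivi c: kuslo
[out] created
% carve p: /band
[out] ok
% recall k: grise
[out] 866
% recall k: grise
[out] 866
% stash k: vegand v: %0
[out] nil

Answer: {sno/, sno/brocon=flobrijun}


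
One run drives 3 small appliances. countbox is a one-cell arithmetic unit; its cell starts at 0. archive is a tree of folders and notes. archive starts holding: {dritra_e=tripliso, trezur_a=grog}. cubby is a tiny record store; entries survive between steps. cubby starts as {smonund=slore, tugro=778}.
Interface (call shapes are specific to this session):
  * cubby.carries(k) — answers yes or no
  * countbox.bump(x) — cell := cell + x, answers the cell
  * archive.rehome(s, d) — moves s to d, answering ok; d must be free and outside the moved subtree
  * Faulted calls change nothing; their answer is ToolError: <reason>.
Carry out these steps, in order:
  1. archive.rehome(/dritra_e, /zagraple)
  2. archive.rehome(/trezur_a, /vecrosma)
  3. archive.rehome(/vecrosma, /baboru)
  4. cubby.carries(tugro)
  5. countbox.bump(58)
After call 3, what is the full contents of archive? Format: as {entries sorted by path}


Answer: {baboru=grog, zagraple=tripliso}

Derivation:
[in] archive.rehome s=/dritra_e d=/zagraple
[out] ok
[in] archive.rehome s=/trezur_a d=/vecrosma
[out] ok
[in] archive.rehome s=/vecrosma d=/baboru
[out] ok
[in] cubby.carries k=tugro
[out] yes
[in] countbox.bump x=58
[out] 58


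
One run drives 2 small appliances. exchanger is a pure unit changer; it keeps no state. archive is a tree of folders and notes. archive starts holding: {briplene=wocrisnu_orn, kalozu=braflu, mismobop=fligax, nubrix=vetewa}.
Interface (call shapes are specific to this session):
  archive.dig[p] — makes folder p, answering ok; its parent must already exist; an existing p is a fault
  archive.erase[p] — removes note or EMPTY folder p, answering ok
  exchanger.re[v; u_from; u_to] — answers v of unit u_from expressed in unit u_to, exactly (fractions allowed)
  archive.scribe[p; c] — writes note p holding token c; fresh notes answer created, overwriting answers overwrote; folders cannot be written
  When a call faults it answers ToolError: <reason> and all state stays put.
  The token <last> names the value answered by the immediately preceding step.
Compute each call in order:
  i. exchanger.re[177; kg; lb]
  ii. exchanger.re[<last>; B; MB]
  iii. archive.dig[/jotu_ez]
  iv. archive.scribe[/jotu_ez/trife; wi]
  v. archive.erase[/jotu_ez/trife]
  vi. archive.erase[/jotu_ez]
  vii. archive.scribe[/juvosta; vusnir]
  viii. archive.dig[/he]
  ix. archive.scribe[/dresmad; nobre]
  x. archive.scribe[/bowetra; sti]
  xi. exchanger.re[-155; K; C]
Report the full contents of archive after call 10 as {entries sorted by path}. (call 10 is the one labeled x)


[in] exchanger.re v→177 u_from→kg u_to→lb
  17700000000/45359237
[in] exchanger.re v→<last> u_from→B u_to→MB
  17700/45359237
[in] archive.dig p→/jotu_ez
  ok
[in] archive.scribe p→/jotu_ez/trife c→wi
  created
[in] archive.erase p→/jotu_ez/trife
  ok
[in] archive.erase p→/jotu_ez
  ok
[in] archive.scribe p→/juvosta c→vusnir
  created
[in] archive.dig p→/he
  ok
[in] archive.scribe p→/dresmad c→nobre
  created
[in] archive.scribe p→/bowetra c→sti
  created
[in] exchanger.re v→-155 u_from→K u_to→C
  -8563/20

Answer: {bowetra=sti, briplene=wocrisnu_orn, dresmad=nobre, he/, juvosta=vusnir, kalozu=braflu, mismobop=fligax, nubrix=vetewa}


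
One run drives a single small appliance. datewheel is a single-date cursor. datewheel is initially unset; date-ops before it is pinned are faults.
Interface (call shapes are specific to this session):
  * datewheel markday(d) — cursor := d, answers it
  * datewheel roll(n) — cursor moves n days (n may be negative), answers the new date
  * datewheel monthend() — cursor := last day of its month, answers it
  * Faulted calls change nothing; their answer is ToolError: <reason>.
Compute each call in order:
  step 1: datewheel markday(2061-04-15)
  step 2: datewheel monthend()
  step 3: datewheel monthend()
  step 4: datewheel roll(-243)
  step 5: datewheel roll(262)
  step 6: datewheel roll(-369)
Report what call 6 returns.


[in] datewheel markday d→2061-04-15
  2061-04-15
[in] datewheel monthend
  2061-04-30
[in] datewheel monthend
  2061-04-30
[in] datewheel roll n→-243
  2060-08-30
[in] datewheel roll n→262
  2061-05-19
[in] datewheel roll n→-369
  2060-05-15

Answer: 2060-05-15


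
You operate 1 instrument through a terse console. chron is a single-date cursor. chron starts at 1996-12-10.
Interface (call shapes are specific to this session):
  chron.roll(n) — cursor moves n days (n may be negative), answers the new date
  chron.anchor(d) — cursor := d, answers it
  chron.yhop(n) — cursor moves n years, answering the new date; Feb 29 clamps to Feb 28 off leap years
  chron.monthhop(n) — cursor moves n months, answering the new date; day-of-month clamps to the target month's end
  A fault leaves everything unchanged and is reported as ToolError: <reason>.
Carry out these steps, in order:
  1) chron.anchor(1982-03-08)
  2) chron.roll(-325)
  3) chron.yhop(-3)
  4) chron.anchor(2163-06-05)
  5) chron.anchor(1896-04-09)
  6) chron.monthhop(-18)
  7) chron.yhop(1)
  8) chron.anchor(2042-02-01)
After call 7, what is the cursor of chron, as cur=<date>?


Answer: cur=1895-10-09

Derivation:
CALL anchor[d→1982-03-08]
RET  1982-03-08
CALL roll[n→-325]
RET  1981-04-17
CALL yhop[n→-3]
RET  1978-04-17
CALL anchor[d→2163-06-05]
RET  2163-06-05
CALL anchor[d→1896-04-09]
RET  1896-04-09
CALL monthhop[n→-18]
RET  1894-10-09
CALL yhop[n→1]
RET  1895-10-09
CALL anchor[d→2042-02-01]
RET  2042-02-01


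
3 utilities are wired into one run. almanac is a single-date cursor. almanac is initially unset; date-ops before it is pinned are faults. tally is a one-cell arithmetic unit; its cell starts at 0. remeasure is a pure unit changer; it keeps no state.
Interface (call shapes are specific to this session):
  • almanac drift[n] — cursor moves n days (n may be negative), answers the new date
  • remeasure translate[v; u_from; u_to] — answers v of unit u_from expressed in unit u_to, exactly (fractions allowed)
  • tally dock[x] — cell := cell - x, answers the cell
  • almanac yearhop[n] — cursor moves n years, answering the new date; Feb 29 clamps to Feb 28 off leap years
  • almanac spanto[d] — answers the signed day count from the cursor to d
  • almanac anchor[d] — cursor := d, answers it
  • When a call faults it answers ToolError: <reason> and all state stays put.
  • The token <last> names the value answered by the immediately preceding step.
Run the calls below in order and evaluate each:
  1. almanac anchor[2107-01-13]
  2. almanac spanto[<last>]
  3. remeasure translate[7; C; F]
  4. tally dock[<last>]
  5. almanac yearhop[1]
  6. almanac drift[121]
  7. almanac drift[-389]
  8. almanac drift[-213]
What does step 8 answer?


Answer: 2106-09-19

Derivation:
% almanac anchor d: 2107-01-13
[out] 2107-01-13
% almanac spanto d: <last>
[out] 0
% remeasure translate v: 7 u_from: C u_to: F
[out] 223/5
% tally dock x: <last>
[out] -223/5
% almanac yearhop n: 1
[out] 2108-01-13
% almanac drift n: 121
[out] 2108-05-13
% almanac drift n: -389
[out] 2107-04-20
% almanac drift n: -213
[out] 2106-09-19


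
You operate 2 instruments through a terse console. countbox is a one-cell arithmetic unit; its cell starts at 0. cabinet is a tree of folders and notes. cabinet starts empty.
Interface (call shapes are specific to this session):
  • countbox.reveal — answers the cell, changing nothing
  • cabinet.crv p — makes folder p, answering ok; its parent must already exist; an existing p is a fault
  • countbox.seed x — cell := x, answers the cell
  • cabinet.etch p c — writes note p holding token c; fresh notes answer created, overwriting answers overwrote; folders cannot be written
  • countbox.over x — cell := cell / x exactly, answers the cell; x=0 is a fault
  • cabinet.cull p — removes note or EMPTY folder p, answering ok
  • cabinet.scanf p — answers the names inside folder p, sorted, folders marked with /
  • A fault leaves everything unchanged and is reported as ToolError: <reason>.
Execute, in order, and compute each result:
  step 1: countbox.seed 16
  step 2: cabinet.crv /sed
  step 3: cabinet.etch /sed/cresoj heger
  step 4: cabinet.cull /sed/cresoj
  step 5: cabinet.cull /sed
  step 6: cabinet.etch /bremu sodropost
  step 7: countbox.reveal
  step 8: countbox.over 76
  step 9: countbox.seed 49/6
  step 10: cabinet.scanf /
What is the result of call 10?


Answer: [bremu]

Derivation:
Do: countbox.seed[x='16']
See: 16
Do: cabinet.crv[p='/sed']
See: ok
Do: cabinet.etch[p='/sed/cresoj'; c='heger']
See: created
Do: cabinet.cull[p='/sed/cresoj']
See: ok
Do: cabinet.cull[p='/sed']
See: ok
Do: cabinet.etch[p='/bremu'; c='sodropost']
See: created
Do: countbox.reveal[]
See: 16
Do: countbox.over[x='76']
See: 4/19
Do: countbox.seed[x='49/6']
See: 49/6
Do: cabinet.scanf[p='/']
See: [bremu]


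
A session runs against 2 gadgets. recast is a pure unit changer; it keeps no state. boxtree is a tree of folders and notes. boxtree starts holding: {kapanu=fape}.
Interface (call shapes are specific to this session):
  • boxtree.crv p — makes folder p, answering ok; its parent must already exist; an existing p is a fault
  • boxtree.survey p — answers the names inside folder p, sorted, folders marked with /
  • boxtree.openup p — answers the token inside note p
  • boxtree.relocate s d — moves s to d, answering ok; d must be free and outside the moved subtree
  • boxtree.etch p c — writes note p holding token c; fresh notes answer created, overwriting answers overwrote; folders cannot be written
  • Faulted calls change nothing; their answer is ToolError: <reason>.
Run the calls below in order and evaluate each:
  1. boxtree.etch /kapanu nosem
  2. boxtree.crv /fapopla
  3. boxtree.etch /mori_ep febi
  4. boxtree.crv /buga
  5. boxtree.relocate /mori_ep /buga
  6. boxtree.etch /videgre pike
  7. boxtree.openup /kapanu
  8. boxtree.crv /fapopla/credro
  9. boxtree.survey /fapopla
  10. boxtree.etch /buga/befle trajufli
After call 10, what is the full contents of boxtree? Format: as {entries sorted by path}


Answer: {buga/, buga/befle=trajufli, fapopla/, fapopla/credro/, kapanu=nosem, mori_ep=febi, videgre=pike}

Derivation:
[in] boxtree.etch p='/kapanu' c='nosem'
:: overwrote
[in] boxtree.crv p='/fapopla'
:: ok
[in] boxtree.etch p='/mori_ep' c='febi'
:: created
[in] boxtree.crv p='/buga'
:: ok
[in] boxtree.relocate s='/mori_ep' d='/buga'
:: ToolError: exists
[in] boxtree.etch p='/videgre' c='pike'
:: created
[in] boxtree.openup p='/kapanu'
:: nosem
[in] boxtree.crv p='/fapopla/credro'
:: ok
[in] boxtree.survey p='/fapopla'
:: [credro/]
[in] boxtree.etch p='/buga/befle' c='trajufli'
:: created


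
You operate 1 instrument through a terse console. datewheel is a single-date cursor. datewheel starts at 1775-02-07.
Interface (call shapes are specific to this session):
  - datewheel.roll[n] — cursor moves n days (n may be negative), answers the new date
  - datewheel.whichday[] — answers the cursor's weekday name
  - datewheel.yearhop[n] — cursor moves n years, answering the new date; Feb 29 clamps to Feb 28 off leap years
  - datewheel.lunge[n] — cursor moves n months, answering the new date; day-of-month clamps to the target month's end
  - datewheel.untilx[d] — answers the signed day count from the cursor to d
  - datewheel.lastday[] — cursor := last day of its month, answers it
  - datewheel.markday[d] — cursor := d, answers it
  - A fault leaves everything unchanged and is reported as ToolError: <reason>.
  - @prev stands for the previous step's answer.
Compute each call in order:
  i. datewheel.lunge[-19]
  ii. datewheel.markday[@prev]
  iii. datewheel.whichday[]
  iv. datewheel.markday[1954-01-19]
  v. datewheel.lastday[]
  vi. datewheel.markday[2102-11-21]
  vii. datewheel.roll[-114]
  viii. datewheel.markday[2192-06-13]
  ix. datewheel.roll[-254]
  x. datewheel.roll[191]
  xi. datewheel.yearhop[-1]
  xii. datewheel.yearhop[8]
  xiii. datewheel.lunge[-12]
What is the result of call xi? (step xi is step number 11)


~$ lunge -19
[out] 1773-07-07
~$ markday @prev
[out] 1773-07-07
~$ whichday
[out] Wednesday
~$ markday 1954-01-19
[out] 1954-01-19
~$ lastday
[out] 1954-01-31
~$ markday 2102-11-21
[out] 2102-11-21
~$ roll -114
[out] 2102-07-30
~$ markday 2192-06-13
[out] 2192-06-13
~$ roll -254
[out] 2191-10-03
~$ roll 191
[out] 2192-04-11
~$ yearhop -1
[out] 2191-04-11
~$ yearhop 8
[out] 2199-04-11
~$ lunge -12
[out] 2198-04-11

Answer: 2191-04-11


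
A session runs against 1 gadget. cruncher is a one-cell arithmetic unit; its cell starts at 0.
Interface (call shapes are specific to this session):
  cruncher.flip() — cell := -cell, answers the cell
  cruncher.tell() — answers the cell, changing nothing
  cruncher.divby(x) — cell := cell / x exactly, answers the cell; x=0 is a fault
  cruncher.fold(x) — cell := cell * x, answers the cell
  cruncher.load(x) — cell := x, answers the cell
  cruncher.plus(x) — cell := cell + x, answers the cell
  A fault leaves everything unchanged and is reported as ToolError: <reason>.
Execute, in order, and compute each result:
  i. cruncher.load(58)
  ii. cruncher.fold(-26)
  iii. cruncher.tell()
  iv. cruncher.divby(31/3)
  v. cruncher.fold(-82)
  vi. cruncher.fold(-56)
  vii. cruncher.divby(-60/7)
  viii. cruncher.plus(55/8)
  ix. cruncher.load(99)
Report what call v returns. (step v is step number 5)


-> cruncher.load(x→58)
<- 58
-> cruncher.fold(x→-26)
<- -1508
-> cruncher.tell()
<- -1508
-> cruncher.divby(x→31/3)
<- -4524/31
-> cruncher.fold(x→-82)
<- 370968/31
-> cruncher.fold(x→-56)
<- -20774208/31
-> cruncher.divby(x→-60/7)
<- 12118288/155
-> cruncher.plus(x→55/8)
<- 96954829/1240
-> cruncher.load(x→99)
<- 99

Answer: 370968/31


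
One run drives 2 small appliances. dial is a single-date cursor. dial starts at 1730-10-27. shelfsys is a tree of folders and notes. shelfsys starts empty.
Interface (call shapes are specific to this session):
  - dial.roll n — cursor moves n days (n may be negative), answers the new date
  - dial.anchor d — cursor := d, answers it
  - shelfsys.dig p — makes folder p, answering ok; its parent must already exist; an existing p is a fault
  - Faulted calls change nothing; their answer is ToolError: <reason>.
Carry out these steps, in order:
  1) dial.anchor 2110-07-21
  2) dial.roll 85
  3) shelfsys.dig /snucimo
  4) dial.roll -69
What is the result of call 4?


>>> anchor d: 2110-07-21
  2110-07-21
>>> roll n: 85
  2110-10-14
>>> dig p: /snucimo
  ok
>>> roll n: -69
  2110-08-06

Answer: 2110-08-06


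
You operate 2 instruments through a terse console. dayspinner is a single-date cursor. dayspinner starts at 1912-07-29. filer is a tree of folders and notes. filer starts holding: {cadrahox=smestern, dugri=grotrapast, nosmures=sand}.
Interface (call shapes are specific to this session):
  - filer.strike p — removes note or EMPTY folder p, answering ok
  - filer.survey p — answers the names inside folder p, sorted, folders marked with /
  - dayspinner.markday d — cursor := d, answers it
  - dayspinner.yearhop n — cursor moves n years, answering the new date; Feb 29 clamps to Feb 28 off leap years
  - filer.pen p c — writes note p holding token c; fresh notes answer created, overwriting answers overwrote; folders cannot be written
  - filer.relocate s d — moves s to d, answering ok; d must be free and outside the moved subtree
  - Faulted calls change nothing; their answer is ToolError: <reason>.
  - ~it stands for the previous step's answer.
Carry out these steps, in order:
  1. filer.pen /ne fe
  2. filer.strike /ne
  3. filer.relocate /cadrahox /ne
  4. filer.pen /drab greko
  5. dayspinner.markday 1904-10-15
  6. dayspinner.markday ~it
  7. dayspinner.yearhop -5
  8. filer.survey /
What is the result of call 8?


~$ filer.pen p=/ne c=fe
[out] created
~$ filer.strike p=/ne
[out] ok
~$ filer.relocate s=/cadrahox d=/ne
[out] ok
~$ filer.pen p=/drab c=greko
[out] created
~$ dayspinner.markday d=1904-10-15
[out] 1904-10-15
~$ dayspinner.markday d=~it
[out] 1904-10-15
~$ dayspinner.yearhop n=-5
[out] 1899-10-15
~$ filer.survey p=/
[out] [drab, dugri, ne, nosmures]

Answer: [drab, dugri, ne, nosmures]


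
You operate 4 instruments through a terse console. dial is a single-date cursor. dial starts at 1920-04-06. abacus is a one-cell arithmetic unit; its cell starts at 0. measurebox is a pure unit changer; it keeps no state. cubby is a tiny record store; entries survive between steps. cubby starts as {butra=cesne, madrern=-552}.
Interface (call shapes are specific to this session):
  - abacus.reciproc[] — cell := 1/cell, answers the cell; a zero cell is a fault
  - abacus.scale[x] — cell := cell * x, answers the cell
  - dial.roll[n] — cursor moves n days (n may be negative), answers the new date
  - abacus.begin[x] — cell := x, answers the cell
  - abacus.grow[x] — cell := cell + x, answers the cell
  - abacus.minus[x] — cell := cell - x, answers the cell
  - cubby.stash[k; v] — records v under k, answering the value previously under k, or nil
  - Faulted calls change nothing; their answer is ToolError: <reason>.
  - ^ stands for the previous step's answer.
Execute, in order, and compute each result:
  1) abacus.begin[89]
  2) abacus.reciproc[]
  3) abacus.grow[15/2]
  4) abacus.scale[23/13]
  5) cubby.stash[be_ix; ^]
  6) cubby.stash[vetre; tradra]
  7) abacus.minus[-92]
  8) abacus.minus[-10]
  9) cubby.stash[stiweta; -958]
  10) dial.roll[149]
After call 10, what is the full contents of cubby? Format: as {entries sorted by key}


Answer: {be_ix=30751/2314, butra=cesne, madrern=-552, stiweta=-958, vetre=tradra}

Derivation:
// abacus.begin(x: 89) : 89
// abacus.reciproc() : 1/89
// abacus.grow(x: 15/2) : 1337/178
// abacus.scale(x: 23/13) : 30751/2314
// cubby.stash(k: be_ix, v: ^) : nil
// cubby.stash(k: vetre, v: tradra) : nil
// abacus.minus(x: -92) : 243639/2314
// abacus.minus(x: -10) : 266779/2314
// cubby.stash(k: stiweta, v: -958) : nil
// dial.roll(n: 149) : 1920-09-02


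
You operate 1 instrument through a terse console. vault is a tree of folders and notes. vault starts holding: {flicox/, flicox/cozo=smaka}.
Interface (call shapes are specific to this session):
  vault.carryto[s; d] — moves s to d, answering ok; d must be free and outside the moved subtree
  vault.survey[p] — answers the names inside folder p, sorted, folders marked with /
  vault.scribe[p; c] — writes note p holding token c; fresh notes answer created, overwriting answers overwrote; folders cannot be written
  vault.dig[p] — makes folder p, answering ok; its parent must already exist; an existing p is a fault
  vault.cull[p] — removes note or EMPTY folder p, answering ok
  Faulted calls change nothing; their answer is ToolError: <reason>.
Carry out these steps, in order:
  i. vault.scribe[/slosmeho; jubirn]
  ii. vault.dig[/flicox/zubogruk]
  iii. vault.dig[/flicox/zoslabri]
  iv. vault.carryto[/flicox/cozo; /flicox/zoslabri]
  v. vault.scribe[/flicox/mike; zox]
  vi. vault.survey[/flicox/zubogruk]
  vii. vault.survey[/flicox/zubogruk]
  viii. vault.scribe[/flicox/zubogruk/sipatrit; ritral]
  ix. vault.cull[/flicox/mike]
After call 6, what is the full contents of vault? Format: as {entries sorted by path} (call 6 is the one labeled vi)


[in] vault.scribe p→/slosmeho c→jubirn
  created
[in] vault.dig p→/flicox/zubogruk
  ok
[in] vault.dig p→/flicox/zoslabri
  ok
[in] vault.carryto s→/flicox/cozo d→/flicox/zoslabri
  ToolError: exists
[in] vault.scribe p→/flicox/mike c→zox
  created
[in] vault.survey p→/flicox/zubogruk
  []
[in] vault.survey p→/flicox/zubogruk
  []
[in] vault.scribe p→/flicox/zubogruk/sipatrit c→ritral
  created
[in] vault.cull p→/flicox/mike
  ok

Answer: {flicox/, flicox/cozo=smaka, flicox/mike=zox, flicox/zoslabri/, flicox/zubogruk/, slosmeho=jubirn}


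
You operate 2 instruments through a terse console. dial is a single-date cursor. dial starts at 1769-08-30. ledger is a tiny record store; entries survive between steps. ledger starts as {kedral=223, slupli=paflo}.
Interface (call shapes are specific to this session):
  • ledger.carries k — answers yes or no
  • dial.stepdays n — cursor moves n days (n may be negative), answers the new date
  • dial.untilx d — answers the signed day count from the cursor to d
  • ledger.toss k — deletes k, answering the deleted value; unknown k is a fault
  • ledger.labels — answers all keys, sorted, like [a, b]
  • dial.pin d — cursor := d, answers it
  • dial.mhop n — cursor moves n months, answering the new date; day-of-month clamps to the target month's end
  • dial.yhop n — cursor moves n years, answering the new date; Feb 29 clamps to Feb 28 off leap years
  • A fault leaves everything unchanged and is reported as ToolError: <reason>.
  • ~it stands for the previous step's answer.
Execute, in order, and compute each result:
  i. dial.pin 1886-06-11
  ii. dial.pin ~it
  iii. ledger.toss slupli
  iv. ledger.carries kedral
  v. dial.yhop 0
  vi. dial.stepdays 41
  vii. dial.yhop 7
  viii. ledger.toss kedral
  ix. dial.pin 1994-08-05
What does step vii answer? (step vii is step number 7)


-> dial.pin(1886-06-11)
<- 1886-06-11
-> dial.pin(~it)
<- 1886-06-11
-> ledger.toss(slupli)
<- paflo
-> ledger.carries(kedral)
<- yes
-> dial.yhop(0)
<- 1886-06-11
-> dial.stepdays(41)
<- 1886-07-22
-> dial.yhop(7)
<- 1893-07-22
-> ledger.toss(kedral)
<- 223
-> dial.pin(1994-08-05)
<- 1994-08-05

Answer: 1893-07-22
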